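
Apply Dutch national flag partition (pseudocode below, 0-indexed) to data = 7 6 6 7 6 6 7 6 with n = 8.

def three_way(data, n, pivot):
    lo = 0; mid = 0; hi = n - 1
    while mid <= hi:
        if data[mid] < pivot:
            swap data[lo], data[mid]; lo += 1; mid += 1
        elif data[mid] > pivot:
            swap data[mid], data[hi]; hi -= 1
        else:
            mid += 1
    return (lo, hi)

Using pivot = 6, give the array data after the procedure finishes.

6 6 6 6 6 7 7 7

pivot = 6; lo=0, mid=0, hi=7
data[mid]=7>6: swap data[0],data[7]; hi=6 → 6 6 6 7 6 6 7 7
data[mid]=6=6: mid=1
data[mid]=6=6: mid=2
data[mid]=6=6: mid=3
data[mid]=7>6: swap data[3],data[6]; hi=5 → 6 6 6 7 6 6 7 7
data[mid]=7>6: swap data[3],data[5]; hi=4 → 6 6 6 6 6 7 7 7
data[mid]=6=6: mid=4
data[mid]=6=6: mid=5
end: lo=0, hi=4; data = 6 6 6 6 6 7 7 7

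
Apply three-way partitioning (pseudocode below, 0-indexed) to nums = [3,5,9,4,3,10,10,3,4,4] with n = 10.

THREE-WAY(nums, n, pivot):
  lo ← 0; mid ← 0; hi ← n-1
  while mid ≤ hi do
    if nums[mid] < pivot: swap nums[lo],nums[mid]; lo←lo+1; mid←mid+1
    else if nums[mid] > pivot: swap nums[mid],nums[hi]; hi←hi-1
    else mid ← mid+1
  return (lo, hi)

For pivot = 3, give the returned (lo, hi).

(0, 2)

pivot = 3; lo=0, mid=0, hi=9
nums[mid]=3=3: mid=1
nums[mid]=5>3: swap nums[1],nums[9]; hi=8 → [3,4,9,4,3,10,10,3,4,5]
nums[mid]=4>3: swap nums[1],nums[8]; hi=7 → [3,4,9,4,3,10,10,3,4,5]
nums[mid]=4>3: swap nums[1],nums[7]; hi=6 → [3,3,9,4,3,10,10,4,4,5]
nums[mid]=3=3: mid=2
nums[mid]=9>3: swap nums[2],nums[6]; hi=5 → [3,3,10,4,3,10,9,4,4,5]
nums[mid]=10>3: swap nums[2],nums[5]; hi=4 → [3,3,10,4,3,10,9,4,4,5]
nums[mid]=10>3: swap nums[2],nums[4]; hi=3 → [3,3,3,4,10,10,9,4,4,5]
nums[mid]=3=3: mid=3
nums[mid]=4>3: swap nums[3],nums[3]; hi=2 → [3,3,3,4,10,10,9,4,4,5]
end: lo=0, hi=2; nums = [3,3,3,4,10,10,9,4,4,5]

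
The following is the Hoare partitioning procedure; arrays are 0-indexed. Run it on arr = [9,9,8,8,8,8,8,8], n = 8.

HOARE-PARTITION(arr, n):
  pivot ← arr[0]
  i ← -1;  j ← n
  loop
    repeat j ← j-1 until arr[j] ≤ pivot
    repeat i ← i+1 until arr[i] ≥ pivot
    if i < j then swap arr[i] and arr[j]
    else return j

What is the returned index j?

pivot=9
j stops at 7 (8), i stops at 0 (9); swap ⇒ [8,9,8,8,8,8,8,9]
j stops at 6 (8), i stops at 1 (9); swap ⇒ [8,8,8,8,8,8,9,9]
j stops at 5, i stops at 6; i≥j ⇒ return 5. arr=[8,8,8,8,8,8,9,9]

5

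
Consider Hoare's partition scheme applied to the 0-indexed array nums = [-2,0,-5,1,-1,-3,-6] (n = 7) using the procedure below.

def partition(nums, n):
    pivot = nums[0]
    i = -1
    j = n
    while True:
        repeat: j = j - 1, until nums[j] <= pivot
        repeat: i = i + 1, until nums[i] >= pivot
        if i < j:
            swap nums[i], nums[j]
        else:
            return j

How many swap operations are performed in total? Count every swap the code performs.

2

pivot=-2
j stops at 6 (-6), i stops at 0 (-2); swap ⇒ [-6,0,-5,1,-1,-3,-2]
j stops at 5 (-3), i stops at 1 (0); swap ⇒ [-6,-3,-5,1,-1,0,-2]
j stops at 2, i stops at 3; i≥j ⇒ return 2. nums=[-6,-3,-5,1,-1,0,-2]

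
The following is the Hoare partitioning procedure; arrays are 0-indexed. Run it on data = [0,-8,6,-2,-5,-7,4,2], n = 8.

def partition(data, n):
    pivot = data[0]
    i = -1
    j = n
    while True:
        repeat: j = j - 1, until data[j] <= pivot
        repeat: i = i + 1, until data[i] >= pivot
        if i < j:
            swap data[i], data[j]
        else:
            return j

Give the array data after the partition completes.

pivot = data[0] = 0; i = -1, j = 8
j→5 (data[5]=-7≤0), i→0 (data[0]=0≥0); i<j, swap → [-7,-8,6,-2,-5,0,4,2]
j→4 (data[4]=-5≤0), i→2 (data[2]=6≥0); i<j, swap → [-7,-8,-5,-2,6,0,4,2]
j→3, i→4; i≥j, return j=3. data = [-7,-8,-5,-2,6,0,4,2]

[-7,-8,-5,-2,6,0,4,2]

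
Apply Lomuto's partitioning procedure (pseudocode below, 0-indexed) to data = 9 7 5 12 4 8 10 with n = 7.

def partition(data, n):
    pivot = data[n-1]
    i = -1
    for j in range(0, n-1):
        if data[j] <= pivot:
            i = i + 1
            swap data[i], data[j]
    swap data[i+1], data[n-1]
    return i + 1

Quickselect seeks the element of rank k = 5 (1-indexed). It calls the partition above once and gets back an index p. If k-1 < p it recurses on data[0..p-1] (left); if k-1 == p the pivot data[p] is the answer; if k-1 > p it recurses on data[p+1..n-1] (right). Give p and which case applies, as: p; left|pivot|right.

pivot = data[6] = 10; i = -1
j=0: data[0]=9 ≤ 10 → i=0, swap data[0],data[0] (no change) → 9 7 5 12 4 8 10
j=1: data[1]=7 ≤ 10 → i=1, swap data[1],data[1] (no change) → 9 7 5 12 4 8 10
j=2: data[2]=5 ≤ 10 → i=2, swap data[2],data[2] (no change) → 9 7 5 12 4 8 10
j=3: data[3]=12 > 10 → no swap
j=4: data[4]=4 ≤ 10 → i=3, swap data[3],data[4] → 9 7 5 4 12 8 10
j=5: data[5]=8 ≤ 10 → i=4, swap data[4],data[5] → 9 7 5 4 8 12 10
final swap data[5],data[6] → 9 7 5 4 8 10 12; return 5
p = 5; k-1 = 4 < 5 ⇒ left

5; left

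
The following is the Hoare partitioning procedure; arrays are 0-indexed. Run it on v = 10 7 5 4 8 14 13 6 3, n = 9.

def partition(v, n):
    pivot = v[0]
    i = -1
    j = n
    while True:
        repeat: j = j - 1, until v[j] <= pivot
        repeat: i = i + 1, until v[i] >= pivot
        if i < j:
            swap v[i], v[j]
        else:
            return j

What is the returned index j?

pivot=10
j stops at 8 (3), i stops at 0 (10); swap ⇒ 3 7 5 4 8 14 13 6 10
j stops at 7 (6), i stops at 5 (14); swap ⇒ 3 7 5 4 8 6 13 14 10
j stops at 5, i stops at 6; i≥j ⇒ return 5. v=3 7 5 4 8 6 13 14 10

5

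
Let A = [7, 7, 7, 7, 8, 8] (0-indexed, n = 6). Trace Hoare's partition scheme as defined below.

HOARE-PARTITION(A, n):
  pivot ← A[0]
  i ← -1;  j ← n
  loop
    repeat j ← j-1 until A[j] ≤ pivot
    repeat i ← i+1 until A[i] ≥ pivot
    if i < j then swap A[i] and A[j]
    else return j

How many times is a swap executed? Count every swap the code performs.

pivot = A[0] = 7; i = -1, j = 6
j→3 (A[3]=7≤7), i→0 (A[0]=7≥7); i<j, swap → [7, 7, 7, 7, 8, 8]
j→2 (A[2]=7≤7), i→1 (A[1]=7≥7); i<j, swap → [7, 7, 7, 7, 8, 8]
j→1, i→2; i≥j, return j=1. A = [7, 7, 7, 7, 8, 8]

2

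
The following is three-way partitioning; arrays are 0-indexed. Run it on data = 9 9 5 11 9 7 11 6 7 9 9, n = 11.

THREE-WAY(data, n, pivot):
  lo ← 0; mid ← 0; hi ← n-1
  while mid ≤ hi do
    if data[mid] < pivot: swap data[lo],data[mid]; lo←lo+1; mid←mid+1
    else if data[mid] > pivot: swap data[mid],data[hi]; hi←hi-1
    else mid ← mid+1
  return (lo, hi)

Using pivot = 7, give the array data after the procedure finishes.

6 5 7 7 9 11 11 9 9 9 9

pivot = 7; lo=0, mid=0, hi=10
data[mid]=9>7: swap data[0],data[10]; hi=9 → 9 9 5 11 9 7 11 6 7 9 9
data[mid]=9>7: swap data[0],data[9]; hi=8 → 9 9 5 11 9 7 11 6 7 9 9
data[mid]=9>7: swap data[0],data[8]; hi=7 → 7 9 5 11 9 7 11 6 9 9 9
data[mid]=7=7: mid=1
data[mid]=9>7: swap data[1],data[7]; hi=6 → 7 6 5 11 9 7 11 9 9 9 9
data[mid]=6<7: swap data[0],data[1]; lo=1,mid=2 → 6 7 5 11 9 7 11 9 9 9 9
data[mid]=5<7: swap data[1],data[2]; lo=2,mid=3 → 6 5 7 11 9 7 11 9 9 9 9
data[mid]=11>7: swap data[3],data[6]; hi=5 → 6 5 7 11 9 7 11 9 9 9 9
data[mid]=11>7: swap data[3],data[5]; hi=4 → 6 5 7 7 9 11 11 9 9 9 9
data[mid]=7=7: mid=4
data[mid]=9>7: swap data[4],data[4]; hi=3 → 6 5 7 7 9 11 11 9 9 9 9
end: lo=2, hi=3; data = 6 5 7 7 9 11 11 9 9 9 9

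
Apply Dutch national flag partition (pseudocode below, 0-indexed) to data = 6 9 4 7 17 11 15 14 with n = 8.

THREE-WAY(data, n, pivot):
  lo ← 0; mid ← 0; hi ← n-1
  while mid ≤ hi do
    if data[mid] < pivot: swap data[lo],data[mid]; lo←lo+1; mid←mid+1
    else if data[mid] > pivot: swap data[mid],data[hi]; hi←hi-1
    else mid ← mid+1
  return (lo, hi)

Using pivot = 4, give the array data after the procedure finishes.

4 9 7 17 11 15 14 6

lo=0 mid=0 hi=7
6>4: swap(0,7), hi=6 ⇒ 14 9 4 7 17 11 15 6
14>4: swap(0,6), hi=5 ⇒ 15 9 4 7 17 11 14 6
15>4: swap(0,5), hi=4 ⇒ 11 9 4 7 17 15 14 6
11>4: swap(0,4), hi=3 ⇒ 17 9 4 7 11 15 14 6
17>4: swap(0,3), hi=2 ⇒ 7 9 4 17 11 15 14 6
7>4: swap(0,2), hi=1 ⇒ 4 9 7 17 11 15 14 6
4=4: mid=1
9>4: swap(1,1), hi=0 ⇒ 4 9 7 17 11 15 14 6
done. lo=0 hi=0; data=4 9 7 17 11 15 14 6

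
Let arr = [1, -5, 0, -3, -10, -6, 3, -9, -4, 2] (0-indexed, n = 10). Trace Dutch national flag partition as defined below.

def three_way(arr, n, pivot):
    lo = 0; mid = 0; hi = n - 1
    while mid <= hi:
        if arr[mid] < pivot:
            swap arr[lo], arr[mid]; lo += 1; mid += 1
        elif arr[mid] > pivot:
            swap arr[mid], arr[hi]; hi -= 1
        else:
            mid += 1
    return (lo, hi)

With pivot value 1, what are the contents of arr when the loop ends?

pivot = 1; lo=0, mid=0, hi=9
arr[mid]=1=1: mid=1
arr[mid]=-5<1: swap arr[0],arr[1]; lo=1,mid=2 → [-5, 1, 0, -3, -10, -6, 3, -9, -4, 2]
arr[mid]=0<1: swap arr[1],arr[2]; lo=2,mid=3 → [-5, 0, 1, -3, -10, -6, 3, -9, -4, 2]
arr[mid]=-3<1: swap arr[2],arr[3]; lo=3,mid=4 → [-5, 0, -3, 1, -10, -6, 3, -9, -4, 2]
arr[mid]=-10<1: swap arr[3],arr[4]; lo=4,mid=5 → [-5, 0, -3, -10, 1, -6, 3, -9, -4, 2]
arr[mid]=-6<1: swap arr[4],arr[5]; lo=5,mid=6 → [-5, 0, -3, -10, -6, 1, 3, -9, -4, 2]
arr[mid]=3>1: swap arr[6],arr[9]; hi=8 → [-5, 0, -3, -10, -6, 1, 2, -9, -4, 3]
arr[mid]=2>1: swap arr[6],arr[8]; hi=7 → [-5, 0, -3, -10, -6, 1, -4, -9, 2, 3]
arr[mid]=-4<1: swap arr[5],arr[6]; lo=6,mid=7 → [-5, 0, -3, -10, -6, -4, 1, -9, 2, 3]
arr[mid]=-9<1: swap arr[6],arr[7]; lo=7,mid=8 → [-5, 0, -3, -10, -6, -4, -9, 1, 2, 3]
end: lo=7, hi=7; arr = [-5, 0, -3, -10, -6, -4, -9, 1, 2, 3]

[-5, 0, -3, -10, -6, -4, -9, 1, 2, 3]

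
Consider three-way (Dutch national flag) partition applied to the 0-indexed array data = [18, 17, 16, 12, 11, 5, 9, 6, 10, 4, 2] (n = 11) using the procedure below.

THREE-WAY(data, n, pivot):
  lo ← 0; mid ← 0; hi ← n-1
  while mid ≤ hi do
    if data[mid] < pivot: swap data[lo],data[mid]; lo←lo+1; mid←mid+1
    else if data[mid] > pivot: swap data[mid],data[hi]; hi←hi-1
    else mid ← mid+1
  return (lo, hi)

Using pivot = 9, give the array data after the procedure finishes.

pivot = 9; lo=0, mid=0, hi=10
data[mid]=18>9: swap data[0],data[10]; hi=9 → [2, 17, 16, 12, 11, 5, 9, 6, 10, 4, 18]
data[mid]=2<9: swap data[0],data[0]; lo=1,mid=1 → [2, 17, 16, 12, 11, 5, 9, 6, 10, 4, 18]
data[mid]=17>9: swap data[1],data[9]; hi=8 → [2, 4, 16, 12, 11, 5, 9, 6, 10, 17, 18]
data[mid]=4<9: swap data[1],data[1]; lo=2,mid=2 → [2, 4, 16, 12, 11, 5, 9, 6, 10, 17, 18]
data[mid]=16>9: swap data[2],data[8]; hi=7 → [2, 4, 10, 12, 11, 5, 9, 6, 16, 17, 18]
data[mid]=10>9: swap data[2],data[7]; hi=6 → [2, 4, 6, 12, 11, 5, 9, 10, 16, 17, 18]
data[mid]=6<9: swap data[2],data[2]; lo=3,mid=3 → [2, 4, 6, 12, 11, 5, 9, 10, 16, 17, 18]
data[mid]=12>9: swap data[3],data[6]; hi=5 → [2, 4, 6, 9, 11, 5, 12, 10, 16, 17, 18]
data[mid]=9=9: mid=4
data[mid]=11>9: swap data[4],data[5]; hi=4 → [2, 4, 6, 9, 5, 11, 12, 10, 16, 17, 18]
data[mid]=5<9: swap data[3],data[4]; lo=4,mid=5 → [2, 4, 6, 5, 9, 11, 12, 10, 16, 17, 18]
end: lo=4, hi=4; data = [2, 4, 6, 5, 9, 11, 12, 10, 16, 17, 18]

[2, 4, 6, 5, 9, 11, 12, 10, 16, 17, 18]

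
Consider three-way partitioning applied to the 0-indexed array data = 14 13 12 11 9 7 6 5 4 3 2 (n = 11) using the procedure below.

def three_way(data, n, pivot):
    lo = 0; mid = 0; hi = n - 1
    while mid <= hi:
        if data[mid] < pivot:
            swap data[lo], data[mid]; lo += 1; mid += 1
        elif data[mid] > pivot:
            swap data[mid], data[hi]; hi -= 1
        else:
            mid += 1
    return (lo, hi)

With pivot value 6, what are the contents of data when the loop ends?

lo=0 mid=0 hi=10
14>6: swap(0,10), hi=9 ⇒ 2 13 12 11 9 7 6 5 4 3 14
2<6: swap(0,0), lo=1 mid=1 ⇒ 2 13 12 11 9 7 6 5 4 3 14
13>6: swap(1,9), hi=8 ⇒ 2 3 12 11 9 7 6 5 4 13 14
3<6: swap(1,1), lo=2 mid=2 ⇒ 2 3 12 11 9 7 6 5 4 13 14
12>6: swap(2,8), hi=7 ⇒ 2 3 4 11 9 7 6 5 12 13 14
4<6: swap(2,2), lo=3 mid=3 ⇒ 2 3 4 11 9 7 6 5 12 13 14
11>6: swap(3,7), hi=6 ⇒ 2 3 4 5 9 7 6 11 12 13 14
5<6: swap(3,3), lo=4 mid=4 ⇒ 2 3 4 5 9 7 6 11 12 13 14
9>6: swap(4,6), hi=5 ⇒ 2 3 4 5 6 7 9 11 12 13 14
6=6: mid=5
7>6: swap(5,5), hi=4 ⇒ 2 3 4 5 6 7 9 11 12 13 14
done. lo=4 hi=4; data=2 3 4 5 6 7 9 11 12 13 14

2 3 4 5 6 7 9 11 12 13 14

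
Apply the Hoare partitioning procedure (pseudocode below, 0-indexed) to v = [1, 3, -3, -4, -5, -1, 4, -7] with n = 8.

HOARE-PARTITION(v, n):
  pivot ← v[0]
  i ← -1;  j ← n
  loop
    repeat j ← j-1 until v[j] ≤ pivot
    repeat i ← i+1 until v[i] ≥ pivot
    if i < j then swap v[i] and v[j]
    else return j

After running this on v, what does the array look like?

[-7, -1, -3, -4, -5, 3, 4, 1]

pivot = v[0] = 1; i = -1, j = 8
j→7 (v[7]=-7≤1), i→0 (v[0]=1≥1); i<j, swap → [-7, 3, -3, -4, -5, -1, 4, 1]
j→5 (v[5]=-1≤1), i→1 (v[1]=3≥1); i<j, swap → [-7, -1, -3, -4, -5, 3, 4, 1]
j→4, i→5; i≥j, return j=4. v = [-7, -1, -3, -4, -5, 3, 4, 1]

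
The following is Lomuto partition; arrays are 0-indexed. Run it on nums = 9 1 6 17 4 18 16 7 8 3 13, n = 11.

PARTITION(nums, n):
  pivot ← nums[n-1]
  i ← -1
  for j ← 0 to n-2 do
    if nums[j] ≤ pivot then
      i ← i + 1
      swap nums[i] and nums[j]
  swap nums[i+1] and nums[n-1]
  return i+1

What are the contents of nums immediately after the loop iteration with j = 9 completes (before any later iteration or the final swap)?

9 1 6 4 7 8 3 17 18 16 13

pivot=13, i=-1
j=0: 9≤13, i=0, swap(0,0) ⇒ 9 1 6 17 4 18 16 7 8 3 13
j=1: 1≤13, i=1, swap(1,1) ⇒ 9 1 6 17 4 18 16 7 8 3 13
j=2: 6≤13, i=2, swap(2,2) ⇒ 9 1 6 17 4 18 16 7 8 3 13
j=3: 17>13, skip
j=4: 4≤13, i=3, swap(3,4) ⇒ 9 1 6 4 17 18 16 7 8 3 13
j=5: 18>13, skip
j=6: 16>13, skip
j=7: 7≤13, i=4, swap(4,7) ⇒ 9 1 6 4 7 18 16 17 8 3 13
j=8: 8≤13, i=5, swap(5,8) ⇒ 9 1 6 4 7 8 16 17 18 3 13
j=9: 3≤13, i=6, swap(6,9) ⇒ 9 1 6 4 7 8 3 17 18 16 13
(after j=9) nums = 9 1 6 4 7 8 3 17 18 16 13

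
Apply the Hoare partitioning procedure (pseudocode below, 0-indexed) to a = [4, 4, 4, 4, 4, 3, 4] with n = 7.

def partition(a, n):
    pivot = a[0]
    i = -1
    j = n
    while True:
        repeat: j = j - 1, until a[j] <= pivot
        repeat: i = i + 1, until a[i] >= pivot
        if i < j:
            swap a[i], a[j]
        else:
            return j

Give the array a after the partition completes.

pivot = a[0] = 4; i = -1, j = 7
j→6 (a[6]=4≤4), i→0 (a[0]=4≥4); i<j, swap → [4, 4, 4, 4, 4, 3, 4]
j→5 (a[5]=3≤4), i→1 (a[1]=4≥4); i<j, swap → [4, 3, 4, 4, 4, 4, 4]
j→4 (a[4]=4≤4), i→2 (a[2]=4≥4); i<j, swap → [4, 3, 4, 4, 4, 4, 4]
j→3, i→3; i≥j, return j=3. a = [4, 3, 4, 4, 4, 4, 4]

[4, 3, 4, 4, 4, 4, 4]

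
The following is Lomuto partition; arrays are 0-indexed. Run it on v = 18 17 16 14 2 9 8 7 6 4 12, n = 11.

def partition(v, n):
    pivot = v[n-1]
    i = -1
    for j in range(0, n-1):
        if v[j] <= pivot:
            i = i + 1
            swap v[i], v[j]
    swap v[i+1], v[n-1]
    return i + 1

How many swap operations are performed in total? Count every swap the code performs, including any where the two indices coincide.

pivot = v[10] = 12; i = -1
j=0: v[0]=18 > 12 → no swap
j=1: v[1]=17 > 12 → no swap
j=2: v[2]=16 > 12 → no swap
j=3: v[3]=14 > 12 → no swap
j=4: v[4]=2 ≤ 12 → i=0, swap v[0],v[4] → 2 17 16 14 18 9 8 7 6 4 12
j=5: v[5]=9 ≤ 12 → i=1, swap v[1],v[5] → 2 9 16 14 18 17 8 7 6 4 12
j=6: v[6]=8 ≤ 12 → i=2, swap v[2],v[6] → 2 9 8 14 18 17 16 7 6 4 12
j=7: v[7]=7 ≤ 12 → i=3, swap v[3],v[7] → 2 9 8 7 18 17 16 14 6 4 12
j=8: v[8]=6 ≤ 12 → i=4, swap v[4],v[8] → 2 9 8 7 6 17 16 14 18 4 12
j=9: v[9]=4 ≤ 12 → i=5, swap v[5],v[9] → 2 9 8 7 6 4 16 14 18 17 12
final swap v[6],v[10] → 2 9 8 7 6 4 12 14 18 17 16; return 6

7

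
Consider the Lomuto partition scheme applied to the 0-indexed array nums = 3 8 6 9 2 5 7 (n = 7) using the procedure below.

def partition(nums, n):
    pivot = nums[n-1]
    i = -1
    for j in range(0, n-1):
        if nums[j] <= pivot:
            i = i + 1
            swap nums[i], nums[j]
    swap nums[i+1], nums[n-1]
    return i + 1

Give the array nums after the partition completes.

3 6 2 5 7 9 8

pivot = nums[6] = 7; i = -1
j=0: nums[0]=3 ≤ 7 → i=0, swap nums[0],nums[0] (no change) → 3 8 6 9 2 5 7
j=1: nums[1]=8 > 7 → no swap
j=2: nums[2]=6 ≤ 7 → i=1, swap nums[1],nums[2] → 3 6 8 9 2 5 7
j=3: nums[3]=9 > 7 → no swap
j=4: nums[4]=2 ≤ 7 → i=2, swap nums[2],nums[4] → 3 6 2 9 8 5 7
j=5: nums[5]=5 ≤ 7 → i=3, swap nums[3],nums[5] → 3 6 2 5 8 9 7
final swap nums[4],nums[6] → 3 6 2 5 7 9 8; return 4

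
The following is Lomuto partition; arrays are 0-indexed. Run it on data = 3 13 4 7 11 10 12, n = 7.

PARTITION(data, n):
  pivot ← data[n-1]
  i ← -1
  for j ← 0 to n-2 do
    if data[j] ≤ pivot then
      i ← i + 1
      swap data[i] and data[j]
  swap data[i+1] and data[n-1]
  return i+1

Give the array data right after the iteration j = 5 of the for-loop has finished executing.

3 4 7 11 10 13 12

pivot=12, i=-1
j=0: 3≤12, i=0, swap(0,0) ⇒ 3 13 4 7 11 10 12
j=1: 13>12, skip
j=2: 4≤12, i=1, swap(1,2) ⇒ 3 4 13 7 11 10 12
j=3: 7≤12, i=2, swap(2,3) ⇒ 3 4 7 13 11 10 12
j=4: 11≤12, i=3, swap(3,4) ⇒ 3 4 7 11 13 10 12
j=5: 10≤12, i=4, swap(4,5) ⇒ 3 4 7 11 10 13 12
(after j=5) data = 3 4 7 11 10 13 12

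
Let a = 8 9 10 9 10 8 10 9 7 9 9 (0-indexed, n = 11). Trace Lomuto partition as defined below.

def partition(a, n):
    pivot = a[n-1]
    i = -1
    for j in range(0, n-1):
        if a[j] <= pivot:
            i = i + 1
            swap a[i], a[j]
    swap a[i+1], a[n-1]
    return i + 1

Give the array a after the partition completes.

pivot=9, i=-1
j=0: 8≤9, i=0, swap(0,0) ⇒ 8 9 10 9 10 8 10 9 7 9 9
j=1: 9≤9, i=1, swap(1,1) ⇒ 8 9 10 9 10 8 10 9 7 9 9
j=2: 10>9, skip
j=3: 9≤9, i=2, swap(2,3) ⇒ 8 9 9 10 10 8 10 9 7 9 9
j=4: 10>9, skip
j=5: 8≤9, i=3, swap(3,5) ⇒ 8 9 9 8 10 10 10 9 7 9 9
j=6: 10>9, skip
j=7: 9≤9, i=4, swap(4,7) ⇒ 8 9 9 8 9 10 10 10 7 9 9
j=8: 7≤9, i=5, swap(5,8) ⇒ 8 9 9 8 9 7 10 10 10 9 9
j=9: 9≤9, i=6, swap(6,9) ⇒ 8 9 9 8 9 7 9 10 10 10 9
swap(7,10) ⇒ 8 9 9 8 9 7 9 9 10 10 10; return 7

8 9 9 8 9 7 9 9 10 10 10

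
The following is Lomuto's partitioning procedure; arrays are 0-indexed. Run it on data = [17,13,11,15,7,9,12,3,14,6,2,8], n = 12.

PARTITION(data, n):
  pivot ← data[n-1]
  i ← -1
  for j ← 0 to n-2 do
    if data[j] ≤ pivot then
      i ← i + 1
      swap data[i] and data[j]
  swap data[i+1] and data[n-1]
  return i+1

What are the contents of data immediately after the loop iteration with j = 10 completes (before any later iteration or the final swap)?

[7,3,6,2,17,9,12,13,14,11,15,8]

pivot=8, i=-1
j=0: 17>8, skip
j=1: 13>8, skip
j=2: 11>8, skip
j=3: 15>8, skip
j=4: 7≤8, i=0, swap(0,4) ⇒ [7,13,11,15,17,9,12,3,14,6,2,8]
j=5: 9>8, skip
j=6: 12>8, skip
j=7: 3≤8, i=1, swap(1,7) ⇒ [7,3,11,15,17,9,12,13,14,6,2,8]
j=8: 14>8, skip
j=9: 6≤8, i=2, swap(2,9) ⇒ [7,3,6,15,17,9,12,13,14,11,2,8]
j=10: 2≤8, i=3, swap(3,10) ⇒ [7,3,6,2,17,9,12,13,14,11,15,8]
(after j=10) data = [7,3,6,2,17,9,12,13,14,11,15,8]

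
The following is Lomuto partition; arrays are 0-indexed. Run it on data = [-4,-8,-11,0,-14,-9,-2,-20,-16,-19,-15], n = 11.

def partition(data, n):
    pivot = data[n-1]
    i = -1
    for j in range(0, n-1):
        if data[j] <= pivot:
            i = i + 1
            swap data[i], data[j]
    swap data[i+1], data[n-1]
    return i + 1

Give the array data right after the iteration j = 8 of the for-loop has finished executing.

[-20,-16,-11,0,-14,-9,-2,-4,-8,-19,-15]

pivot = data[10] = -15; i = -1
j=0: data[0]=-4 > -15 → no swap
j=1: data[1]=-8 > -15 → no swap
j=2: data[2]=-11 > -15 → no swap
j=3: data[3]=0 > -15 → no swap
j=4: data[4]=-14 > -15 → no swap
j=5: data[5]=-9 > -15 → no swap
j=6: data[6]=-2 > -15 → no swap
j=7: data[7]=-20 ≤ -15 → i=0, swap data[0],data[7] → [-20,-8,-11,0,-14,-9,-2,-4,-16,-19,-15]
j=8: data[8]=-16 ≤ -15 → i=1, swap data[1],data[8] → [-20,-16,-11,0,-14,-9,-2,-4,-8,-19,-15]
(after j=8) data = [-20,-16,-11,0,-14,-9,-2,-4,-8,-19,-15]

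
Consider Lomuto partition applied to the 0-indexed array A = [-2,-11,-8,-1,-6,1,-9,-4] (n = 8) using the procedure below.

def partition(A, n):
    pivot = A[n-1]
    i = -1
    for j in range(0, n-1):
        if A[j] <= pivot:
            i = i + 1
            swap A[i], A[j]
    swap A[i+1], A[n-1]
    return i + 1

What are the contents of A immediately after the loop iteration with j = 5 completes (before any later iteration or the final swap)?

pivot = A[7] = -4; i = -1
j=0: A[0]=-2 > -4 → no swap
j=1: A[1]=-11 ≤ -4 → i=0, swap A[0],A[1] → [-11,-2,-8,-1,-6,1,-9,-4]
j=2: A[2]=-8 ≤ -4 → i=1, swap A[1],A[2] → [-11,-8,-2,-1,-6,1,-9,-4]
j=3: A[3]=-1 > -4 → no swap
j=4: A[4]=-6 ≤ -4 → i=2, swap A[2],A[4] → [-11,-8,-6,-1,-2,1,-9,-4]
j=5: A[5]=1 > -4 → no swap
(after j=5) A = [-11,-8,-6,-1,-2,1,-9,-4]

[-11,-8,-6,-1,-2,1,-9,-4]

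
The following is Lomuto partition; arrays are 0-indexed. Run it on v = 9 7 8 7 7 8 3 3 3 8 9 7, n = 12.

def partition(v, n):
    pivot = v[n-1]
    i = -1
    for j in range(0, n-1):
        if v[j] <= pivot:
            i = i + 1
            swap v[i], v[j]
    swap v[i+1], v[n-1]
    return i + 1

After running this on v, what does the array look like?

pivot=7, i=-1
j=0: 9>7, skip
j=1: 7≤7, i=0, swap(0,1) ⇒ 7 9 8 7 7 8 3 3 3 8 9 7
j=2: 8>7, skip
j=3: 7≤7, i=1, swap(1,3) ⇒ 7 7 8 9 7 8 3 3 3 8 9 7
j=4: 7≤7, i=2, swap(2,4) ⇒ 7 7 7 9 8 8 3 3 3 8 9 7
j=5: 8>7, skip
j=6: 3≤7, i=3, swap(3,6) ⇒ 7 7 7 3 8 8 9 3 3 8 9 7
j=7: 3≤7, i=4, swap(4,7) ⇒ 7 7 7 3 3 8 9 8 3 8 9 7
j=8: 3≤7, i=5, swap(5,8) ⇒ 7 7 7 3 3 3 9 8 8 8 9 7
j=9: 8>7, skip
j=10: 9>7, skip
swap(6,11) ⇒ 7 7 7 3 3 3 7 8 8 8 9 9; return 6

7 7 7 3 3 3 7 8 8 8 9 9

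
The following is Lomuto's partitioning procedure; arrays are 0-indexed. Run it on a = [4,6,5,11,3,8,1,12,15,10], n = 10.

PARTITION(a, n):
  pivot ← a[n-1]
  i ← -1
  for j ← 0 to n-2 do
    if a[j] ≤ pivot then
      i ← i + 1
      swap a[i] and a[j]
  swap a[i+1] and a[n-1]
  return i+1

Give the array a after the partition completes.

pivot = a[9] = 10; i = -1
j=0: a[0]=4 ≤ 10 → i=0, swap a[0],a[0] (no change) → [4,6,5,11,3,8,1,12,15,10]
j=1: a[1]=6 ≤ 10 → i=1, swap a[1],a[1] (no change) → [4,6,5,11,3,8,1,12,15,10]
j=2: a[2]=5 ≤ 10 → i=2, swap a[2],a[2] (no change) → [4,6,5,11,3,8,1,12,15,10]
j=3: a[3]=11 > 10 → no swap
j=4: a[4]=3 ≤ 10 → i=3, swap a[3],a[4] → [4,6,5,3,11,8,1,12,15,10]
j=5: a[5]=8 ≤ 10 → i=4, swap a[4],a[5] → [4,6,5,3,8,11,1,12,15,10]
j=6: a[6]=1 ≤ 10 → i=5, swap a[5],a[6] → [4,6,5,3,8,1,11,12,15,10]
j=7: a[7]=12 > 10 → no swap
j=8: a[8]=15 > 10 → no swap
final swap a[6],a[9] → [4,6,5,3,8,1,10,12,15,11]; return 6

[4,6,5,3,8,1,10,12,15,11]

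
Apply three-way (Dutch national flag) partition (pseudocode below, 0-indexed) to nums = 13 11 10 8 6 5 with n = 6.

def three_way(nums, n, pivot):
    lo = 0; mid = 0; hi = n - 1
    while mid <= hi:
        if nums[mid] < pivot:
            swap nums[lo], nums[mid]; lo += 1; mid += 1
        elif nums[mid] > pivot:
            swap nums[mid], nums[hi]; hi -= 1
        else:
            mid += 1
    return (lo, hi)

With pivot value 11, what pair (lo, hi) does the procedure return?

(4, 4)

lo=0 mid=0 hi=5
13>11: swap(0,5), hi=4 ⇒ 5 11 10 8 6 13
5<11: swap(0,0), lo=1 mid=1 ⇒ 5 11 10 8 6 13
11=11: mid=2
10<11: swap(1,2), lo=2 mid=3 ⇒ 5 10 11 8 6 13
8<11: swap(2,3), lo=3 mid=4 ⇒ 5 10 8 11 6 13
6<11: swap(3,4), lo=4 mid=5 ⇒ 5 10 8 6 11 13
done. lo=4 hi=4; nums=5 10 8 6 11 13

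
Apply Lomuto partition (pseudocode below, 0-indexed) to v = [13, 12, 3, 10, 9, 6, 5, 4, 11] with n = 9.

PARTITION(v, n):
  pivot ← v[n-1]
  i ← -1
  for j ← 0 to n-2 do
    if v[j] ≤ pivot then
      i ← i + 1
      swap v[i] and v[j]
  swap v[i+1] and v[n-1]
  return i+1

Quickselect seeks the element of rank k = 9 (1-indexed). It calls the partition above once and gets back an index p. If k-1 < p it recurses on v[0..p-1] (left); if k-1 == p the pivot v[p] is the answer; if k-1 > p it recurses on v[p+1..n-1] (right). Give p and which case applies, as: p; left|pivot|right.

6; right

pivot=11, i=-1
j=0: 13>11, skip
j=1: 12>11, skip
j=2: 3≤11, i=0, swap(0,2) ⇒ [3, 12, 13, 10, 9, 6, 5, 4, 11]
j=3: 10≤11, i=1, swap(1,3) ⇒ [3, 10, 13, 12, 9, 6, 5, 4, 11]
j=4: 9≤11, i=2, swap(2,4) ⇒ [3, 10, 9, 12, 13, 6, 5, 4, 11]
j=5: 6≤11, i=3, swap(3,5) ⇒ [3, 10, 9, 6, 13, 12, 5, 4, 11]
j=6: 5≤11, i=4, swap(4,6) ⇒ [3, 10, 9, 6, 5, 12, 13, 4, 11]
j=7: 4≤11, i=5, swap(5,7) ⇒ [3, 10, 9, 6, 5, 4, 13, 12, 11]
swap(6,8) ⇒ [3, 10, 9, 6, 5, 4, 11, 12, 13]; return 6
p = 6; k-1 = 8 > 6 ⇒ right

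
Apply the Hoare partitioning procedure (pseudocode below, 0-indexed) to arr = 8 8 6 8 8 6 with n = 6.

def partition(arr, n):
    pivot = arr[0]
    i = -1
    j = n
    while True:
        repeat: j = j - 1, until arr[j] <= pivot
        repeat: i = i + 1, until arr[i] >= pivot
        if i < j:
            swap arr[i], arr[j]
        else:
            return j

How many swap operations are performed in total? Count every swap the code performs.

pivot = arr[0] = 8; i = -1, j = 6
j→5 (arr[5]=6≤8), i→0 (arr[0]=8≥8); i<j, swap → 6 8 6 8 8 8
j→4 (arr[4]=8≤8), i→1 (arr[1]=8≥8); i<j, swap → 6 8 6 8 8 8
j→3, i→3; i≥j, return j=3. arr = 6 8 6 8 8 8

2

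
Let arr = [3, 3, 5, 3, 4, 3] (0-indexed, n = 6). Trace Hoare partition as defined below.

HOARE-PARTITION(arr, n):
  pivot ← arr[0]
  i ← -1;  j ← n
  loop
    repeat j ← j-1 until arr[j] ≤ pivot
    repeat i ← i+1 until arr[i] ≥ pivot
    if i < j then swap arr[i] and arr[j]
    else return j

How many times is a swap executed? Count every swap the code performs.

2

pivot=3
j stops at 5 (3), i stops at 0 (3); swap ⇒ [3, 3, 5, 3, 4, 3]
j stops at 3 (3), i stops at 1 (3); swap ⇒ [3, 3, 5, 3, 4, 3]
j stops at 1, i stops at 2; i≥j ⇒ return 1. arr=[3, 3, 5, 3, 4, 3]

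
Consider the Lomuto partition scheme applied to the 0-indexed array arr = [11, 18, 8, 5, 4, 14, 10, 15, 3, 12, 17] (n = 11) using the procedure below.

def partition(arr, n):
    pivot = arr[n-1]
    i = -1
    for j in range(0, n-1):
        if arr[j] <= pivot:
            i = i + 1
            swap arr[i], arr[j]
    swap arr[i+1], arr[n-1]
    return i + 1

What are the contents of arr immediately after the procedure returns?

pivot = arr[10] = 17; i = -1
j=0: arr[0]=11 ≤ 17 → i=0, swap arr[0],arr[0] (no change) → [11, 18, 8, 5, 4, 14, 10, 15, 3, 12, 17]
j=1: arr[1]=18 > 17 → no swap
j=2: arr[2]=8 ≤ 17 → i=1, swap arr[1],arr[2] → [11, 8, 18, 5, 4, 14, 10, 15, 3, 12, 17]
j=3: arr[3]=5 ≤ 17 → i=2, swap arr[2],arr[3] → [11, 8, 5, 18, 4, 14, 10, 15, 3, 12, 17]
j=4: arr[4]=4 ≤ 17 → i=3, swap arr[3],arr[4] → [11, 8, 5, 4, 18, 14, 10, 15, 3, 12, 17]
j=5: arr[5]=14 ≤ 17 → i=4, swap arr[4],arr[5] → [11, 8, 5, 4, 14, 18, 10, 15, 3, 12, 17]
j=6: arr[6]=10 ≤ 17 → i=5, swap arr[5],arr[6] → [11, 8, 5, 4, 14, 10, 18, 15, 3, 12, 17]
j=7: arr[7]=15 ≤ 17 → i=6, swap arr[6],arr[7] → [11, 8, 5, 4, 14, 10, 15, 18, 3, 12, 17]
j=8: arr[8]=3 ≤ 17 → i=7, swap arr[7],arr[8] → [11, 8, 5, 4, 14, 10, 15, 3, 18, 12, 17]
j=9: arr[9]=12 ≤ 17 → i=8, swap arr[8],arr[9] → [11, 8, 5, 4, 14, 10, 15, 3, 12, 18, 17]
final swap arr[9],arr[10] → [11, 8, 5, 4, 14, 10, 15, 3, 12, 17, 18]; return 9

[11, 8, 5, 4, 14, 10, 15, 3, 12, 17, 18]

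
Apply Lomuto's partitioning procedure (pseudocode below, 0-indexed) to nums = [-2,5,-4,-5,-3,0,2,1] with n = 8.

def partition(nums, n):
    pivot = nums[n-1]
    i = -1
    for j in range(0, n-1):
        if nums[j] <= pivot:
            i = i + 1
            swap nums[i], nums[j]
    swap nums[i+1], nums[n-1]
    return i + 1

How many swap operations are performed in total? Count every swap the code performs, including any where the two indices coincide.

pivot = nums[7] = 1; i = -1
j=0: nums[0]=-2 ≤ 1 → i=0, swap nums[0],nums[0] (no change) → [-2,5,-4,-5,-3,0,2,1]
j=1: nums[1]=5 > 1 → no swap
j=2: nums[2]=-4 ≤ 1 → i=1, swap nums[1],nums[2] → [-2,-4,5,-5,-3,0,2,1]
j=3: nums[3]=-5 ≤ 1 → i=2, swap nums[2],nums[3] → [-2,-4,-5,5,-3,0,2,1]
j=4: nums[4]=-3 ≤ 1 → i=3, swap nums[3],nums[4] → [-2,-4,-5,-3,5,0,2,1]
j=5: nums[5]=0 ≤ 1 → i=4, swap nums[4],nums[5] → [-2,-4,-5,-3,0,5,2,1]
j=6: nums[6]=2 > 1 → no swap
final swap nums[5],nums[7] → [-2,-4,-5,-3,0,1,2,5]; return 5

6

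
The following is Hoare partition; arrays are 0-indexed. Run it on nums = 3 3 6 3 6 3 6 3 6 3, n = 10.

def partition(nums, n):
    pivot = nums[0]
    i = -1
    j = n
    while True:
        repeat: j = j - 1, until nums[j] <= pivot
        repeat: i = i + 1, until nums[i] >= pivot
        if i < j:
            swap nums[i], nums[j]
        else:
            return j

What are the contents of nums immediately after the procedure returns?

pivot = nums[0] = 3; i = -1, j = 10
j→9 (nums[9]=3≤3), i→0 (nums[0]=3≥3); i<j, swap → 3 3 6 3 6 3 6 3 6 3
j→7 (nums[7]=3≤3), i→1 (nums[1]=3≥3); i<j, swap → 3 3 6 3 6 3 6 3 6 3
j→5 (nums[5]=3≤3), i→2 (nums[2]=6≥3); i<j, swap → 3 3 3 3 6 6 6 3 6 3
j→3, i→3; i≥j, return j=3. nums = 3 3 3 3 6 6 6 3 6 3

3 3 3 3 6 6 6 3 6 3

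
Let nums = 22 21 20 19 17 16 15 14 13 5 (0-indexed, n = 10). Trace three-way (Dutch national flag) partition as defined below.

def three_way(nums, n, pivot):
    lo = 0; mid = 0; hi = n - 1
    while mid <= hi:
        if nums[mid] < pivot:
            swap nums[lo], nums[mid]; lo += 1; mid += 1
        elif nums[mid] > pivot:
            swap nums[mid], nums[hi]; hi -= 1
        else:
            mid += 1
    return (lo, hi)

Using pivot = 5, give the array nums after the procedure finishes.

5 20 19 17 16 15 14 13 21 22

lo=0 mid=0 hi=9
22>5: swap(0,9), hi=8 ⇒ 5 21 20 19 17 16 15 14 13 22
5=5: mid=1
21>5: swap(1,8), hi=7 ⇒ 5 13 20 19 17 16 15 14 21 22
13>5: swap(1,7), hi=6 ⇒ 5 14 20 19 17 16 15 13 21 22
14>5: swap(1,6), hi=5 ⇒ 5 15 20 19 17 16 14 13 21 22
15>5: swap(1,5), hi=4 ⇒ 5 16 20 19 17 15 14 13 21 22
16>5: swap(1,4), hi=3 ⇒ 5 17 20 19 16 15 14 13 21 22
17>5: swap(1,3), hi=2 ⇒ 5 19 20 17 16 15 14 13 21 22
19>5: swap(1,2), hi=1 ⇒ 5 20 19 17 16 15 14 13 21 22
20>5: swap(1,1), hi=0 ⇒ 5 20 19 17 16 15 14 13 21 22
done. lo=0 hi=0; nums=5 20 19 17 16 15 14 13 21 22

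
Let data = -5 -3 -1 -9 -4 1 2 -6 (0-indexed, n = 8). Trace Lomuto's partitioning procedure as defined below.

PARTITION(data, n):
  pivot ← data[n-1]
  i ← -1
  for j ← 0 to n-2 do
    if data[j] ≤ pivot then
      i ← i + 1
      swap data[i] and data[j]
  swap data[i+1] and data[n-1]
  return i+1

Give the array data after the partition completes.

-9 -6 -1 -5 -4 1 2 -3

pivot = data[7] = -6; i = -1
j=0: data[0]=-5 > -6 → no swap
j=1: data[1]=-3 > -6 → no swap
j=2: data[2]=-1 > -6 → no swap
j=3: data[3]=-9 ≤ -6 → i=0, swap data[0],data[3] → -9 -3 -1 -5 -4 1 2 -6
j=4: data[4]=-4 > -6 → no swap
j=5: data[5]=1 > -6 → no swap
j=6: data[6]=2 > -6 → no swap
final swap data[1],data[7] → -9 -6 -1 -5 -4 1 2 -3; return 1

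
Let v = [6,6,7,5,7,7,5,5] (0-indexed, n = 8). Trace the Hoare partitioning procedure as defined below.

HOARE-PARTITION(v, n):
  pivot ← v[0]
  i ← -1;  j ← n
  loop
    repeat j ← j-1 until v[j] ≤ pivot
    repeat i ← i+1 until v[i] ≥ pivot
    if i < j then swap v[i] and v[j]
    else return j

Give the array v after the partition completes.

pivot=6
j stops at 7 (5), i stops at 0 (6); swap ⇒ [5,6,7,5,7,7,5,6]
j stops at 6 (5), i stops at 1 (6); swap ⇒ [5,5,7,5,7,7,6,6]
j stops at 3 (5), i stops at 2 (7); swap ⇒ [5,5,5,7,7,7,6,6]
j stops at 2, i stops at 3; i≥j ⇒ return 2. v=[5,5,5,7,7,7,6,6]

[5,5,5,7,7,7,6,6]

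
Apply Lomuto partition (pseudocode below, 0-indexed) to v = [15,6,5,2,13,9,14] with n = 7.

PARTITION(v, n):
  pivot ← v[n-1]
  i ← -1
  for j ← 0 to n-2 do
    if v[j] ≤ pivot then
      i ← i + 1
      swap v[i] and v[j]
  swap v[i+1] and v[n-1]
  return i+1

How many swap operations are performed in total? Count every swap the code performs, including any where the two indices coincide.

pivot=14, i=-1
j=0: 15>14, skip
j=1: 6≤14, i=0, swap(0,1) ⇒ [6,15,5,2,13,9,14]
j=2: 5≤14, i=1, swap(1,2) ⇒ [6,5,15,2,13,9,14]
j=3: 2≤14, i=2, swap(2,3) ⇒ [6,5,2,15,13,9,14]
j=4: 13≤14, i=3, swap(3,4) ⇒ [6,5,2,13,15,9,14]
j=5: 9≤14, i=4, swap(4,5) ⇒ [6,5,2,13,9,15,14]
swap(5,6) ⇒ [6,5,2,13,9,14,15]; return 5

6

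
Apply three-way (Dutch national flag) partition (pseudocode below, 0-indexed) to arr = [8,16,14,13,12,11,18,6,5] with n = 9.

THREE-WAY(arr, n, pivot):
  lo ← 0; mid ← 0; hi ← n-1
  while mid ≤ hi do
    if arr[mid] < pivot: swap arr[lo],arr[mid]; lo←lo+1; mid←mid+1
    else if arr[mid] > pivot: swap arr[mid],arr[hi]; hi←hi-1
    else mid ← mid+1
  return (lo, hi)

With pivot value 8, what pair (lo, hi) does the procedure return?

lo=0 mid=0 hi=8
8=8: mid=1
16>8: swap(1,8), hi=7 ⇒ [8,5,14,13,12,11,18,6,16]
5<8: swap(0,1), lo=1 mid=2 ⇒ [5,8,14,13,12,11,18,6,16]
14>8: swap(2,7), hi=6 ⇒ [5,8,6,13,12,11,18,14,16]
6<8: swap(1,2), lo=2 mid=3 ⇒ [5,6,8,13,12,11,18,14,16]
13>8: swap(3,6), hi=5 ⇒ [5,6,8,18,12,11,13,14,16]
18>8: swap(3,5), hi=4 ⇒ [5,6,8,11,12,18,13,14,16]
11>8: swap(3,4), hi=3 ⇒ [5,6,8,12,11,18,13,14,16]
12>8: swap(3,3), hi=2 ⇒ [5,6,8,12,11,18,13,14,16]
done. lo=2 hi=2; arr=[5,6,8,12,11,18,13,14,16]

(2, 2)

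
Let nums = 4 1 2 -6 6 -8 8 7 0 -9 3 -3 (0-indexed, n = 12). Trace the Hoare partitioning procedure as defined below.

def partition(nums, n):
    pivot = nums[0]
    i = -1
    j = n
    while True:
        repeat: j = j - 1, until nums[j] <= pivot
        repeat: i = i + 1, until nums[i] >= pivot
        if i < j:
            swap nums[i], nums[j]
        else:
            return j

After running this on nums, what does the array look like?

-3 1 2 -6 3 -8 -9 0 7 8 6 4

pivot = nums[0] = 4; i = -1, j = 12
j→11 (nums[11]=-3≤4), i→0 (nums[0]=4≥4); i<j, swap → -3 1 2 -6 6 -8 8 7 0 -9 3 4
j→10 (nums[10]=3≤4), i→4 (nums[4]=6≥4); i<j, swap → -3 1 2 -6 3 -8 8 7 0 -9 6 4
j→9 (nums[9]=-9≤4), i→6 (nums[6]=8≥4); i<j, swap → -3 1 2 -6 3 -8 -9 7 0 8 6 4
j→8 (nums[8]=0≤4), i→7 (nums[7]=7≥4); i<j, swap → -3 1 2 -6 3 -8 -9 0 7 8 6 4
j→7, i→8; i≥j, return j=7. nums = -3 1 2 -6 3 -8 -9 0 7 8 6 4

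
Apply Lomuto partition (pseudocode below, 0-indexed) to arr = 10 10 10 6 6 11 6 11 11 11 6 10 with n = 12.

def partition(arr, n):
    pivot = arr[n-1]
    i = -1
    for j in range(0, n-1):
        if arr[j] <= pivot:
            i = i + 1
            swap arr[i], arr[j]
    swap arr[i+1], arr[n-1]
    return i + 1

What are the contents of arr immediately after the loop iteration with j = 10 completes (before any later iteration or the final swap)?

10 10 10 6 6 6 6 11 11 11 11 10

pivot=10, i=-1
j=0: 10≤10, i=0, swap(0,0) ⇒ 10 10 10 6 6 11 6 11 11 11 6 10
j=1: 10≤10, i=1, swap(1,1) ⇒ 10 10 10 6 6 11 6 11 11 11 6 10
j=2: 10≤10, i=2, swap(2,2) ⇒ 10 10 10 6 6 11 6 11 11 11 6 10
j=3: 6≤10, i=3, swap(3,3) ⇒ 10 10 10 6 6 11 6 11 11 11 6 10
j=4: 6≤10, i=4, swap(4,4) ⇒ 10 10 10 6 6 11 6 11 11 11 6 10
j=5: 11>10, skip
j=6: 6≤10, i=5, swap(5,6) ⇒ 10 10 10 6 6 6 11 11 11 11 6 10
j=7: 11>10, skip
j=8: 11>10, skip
j=9: 11>10, skip
j=10: 6≤10, i=6, swap(6,10) ⇒ 10 10 10 6 6 6 6 11 11 11 11 10
(after j=10) arr = 10 10 10 6 6 6 6 11 11 11 11 10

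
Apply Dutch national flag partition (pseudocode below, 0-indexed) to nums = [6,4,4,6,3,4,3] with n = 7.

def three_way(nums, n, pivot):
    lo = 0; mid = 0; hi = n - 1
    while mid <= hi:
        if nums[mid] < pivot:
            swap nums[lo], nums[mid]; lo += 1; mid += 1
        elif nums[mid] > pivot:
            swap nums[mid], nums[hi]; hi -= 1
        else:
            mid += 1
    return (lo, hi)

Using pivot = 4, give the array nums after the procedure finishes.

pivot = 4; lo=0, mid=0, hi=6
nums[mid]=6>4: swap nums[0],nums[6]; hi=5 → [3,4,4,6,3,4,6]
nums[mid]=3<4: swap nums[0],nums[0]; lo=1,mid=1 → [3,4,4,6,3,4,6]
nums[mid]=4=4: mid=2
nums[mid]=4=4: mid=3
nums[mid]=6>4: swap nums[3],nums[5]; hi=4 → [3,4,4,4,3,6,6]
nums[mid]=4=4: mid=4
nums[mid]=3<4: swap nums[1],nums[4]; lo=2,mid=5 → [3,3,4,4,4,6,6]
end: lo=2, hi=4; nums = [3,3,4,4,4,6,6]

[3,3,4,4,4,6,6]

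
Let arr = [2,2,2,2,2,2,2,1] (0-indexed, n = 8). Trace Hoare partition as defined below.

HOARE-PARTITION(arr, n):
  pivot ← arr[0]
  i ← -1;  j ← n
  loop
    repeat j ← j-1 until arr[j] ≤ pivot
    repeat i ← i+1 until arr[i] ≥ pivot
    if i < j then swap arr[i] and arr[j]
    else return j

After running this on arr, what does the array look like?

[1,2,2,2,2,2,2,2]

pivot = arr[0] = 2; i = -1, j = 8
j→7 (arr[7]=1≤2), i→0 (arr[0]=2≥2); i<j, swap → [1,2,2,2,2,2,2,2]
j→6 (arr[6]=2≤2), i→1 (arr[1]=2≥2); i<j, swap → [1,2,2,2,2,2,2,2]
j→5 (arr[5]=2≤2), i→2 (arr[2]=2≥2); i<j, swap → [1,2,2,2,2,2,2,2]
j→4 (arr[4]=2≤2), i→3 (arr[3]=2≥2); i<j, swap → [1,2,2,2,2,2,2,2]
j→3, i→4; i≥j, return j=3. arr = [1,2,2,2,2,2,2,2]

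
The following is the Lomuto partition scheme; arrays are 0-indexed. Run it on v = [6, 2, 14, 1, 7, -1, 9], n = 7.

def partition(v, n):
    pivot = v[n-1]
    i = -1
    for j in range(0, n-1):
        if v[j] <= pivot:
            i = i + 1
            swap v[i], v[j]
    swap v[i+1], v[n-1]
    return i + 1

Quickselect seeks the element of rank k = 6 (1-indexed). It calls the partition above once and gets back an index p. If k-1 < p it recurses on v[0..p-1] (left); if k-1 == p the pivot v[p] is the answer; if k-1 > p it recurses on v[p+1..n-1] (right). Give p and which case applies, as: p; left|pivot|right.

pivot = v[6] = 9; i = -1
j=0: v[0]=6 ≤ 9 → i=0, swap v[0],v[0] (no change) → [6, 2, 14, 1, 7, -1, 9]
j=1: v[1]=2 ≤ 9 → i=1, swap v[1],v[1] (no change) → [6, 2, 14, 1, 7, -1, 9]
j=2: v[2]=14 > 9 → no swap
j=3: v[3]=1 ≤ 9 → i=2, swap v[2],v[3] → [6, 2, 1, 14, 7, -1, 9]
j=4: v[4]=7 ≤ 9 → i=3, swap v[3],v[4] → [6, 2, 1, 7, 14, -1, 9]
j=5: v[5]=-1 ≤ 9 → i=4, swap v[4],v[5] → [6, 2, 1, 7, -1, 14, 9]
final swap v[5],v[6] → [6, 2, 1, 7, -1, 9, 14]; return 5
p = 5; k-1 = 5 == 5 ⇒ pivot

5; pivot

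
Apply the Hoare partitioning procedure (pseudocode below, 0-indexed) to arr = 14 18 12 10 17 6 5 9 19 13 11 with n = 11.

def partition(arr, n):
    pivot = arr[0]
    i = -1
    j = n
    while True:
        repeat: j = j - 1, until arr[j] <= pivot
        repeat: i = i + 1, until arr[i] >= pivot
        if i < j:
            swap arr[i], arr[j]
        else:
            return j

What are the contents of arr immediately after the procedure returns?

pivot = arr[0] = 14; i = -1, j = 11
j→10 (arr[10]=11≤14), i→0 (arr[0]=14≥14); i<j, swap → 11 18 12 10 17 6 5 9 19 13 14
j→9 (arr[9]=13≤14), i→1 (arr[1]=18≥14); i<j, swap → 11 13 12 10 17 6 5 9 19 18 14
j→7 (arr[7]=9≤14), i→4 (arr[4]=17≥14); i<j, swap → 11 13 12 10 9 6 5 17 19 18 14
j→6, i→7; i≥j, return j=6. arr = 11 13 12 10 9 6 5 17 19 18 14

11 13 12 10 9 6 5 17 19 18 14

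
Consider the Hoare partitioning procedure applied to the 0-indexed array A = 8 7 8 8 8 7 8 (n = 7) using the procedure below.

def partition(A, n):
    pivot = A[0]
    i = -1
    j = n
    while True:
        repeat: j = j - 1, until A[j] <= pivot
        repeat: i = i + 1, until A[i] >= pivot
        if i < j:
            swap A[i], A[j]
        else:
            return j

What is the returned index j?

3

pivot = A[0] = 8; i = -1, j = 7
j→6 (A[6]=8≤8), i→0 (A[0]=8≥8); i<j, swap → 8 7 8 8 8 7 8
j→5 (A[5]=7≤8), i→2 (A[2]=8≥8); i<j, swap → 8 7 7 8 8 8 8
j→4 (A[4]=8≤8), i→3 (A[3]=8≥8); i<j, swap → 8 7 7 8 8 8 8
j→3, i→4; i≥j, return j=3. A = 8 7 7 8 8 8 8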